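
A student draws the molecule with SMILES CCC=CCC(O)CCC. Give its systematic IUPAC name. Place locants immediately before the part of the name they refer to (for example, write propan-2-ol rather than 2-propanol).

non-6-en-4-ol

Counting along the main chain through the –OH group and the multiple bond gives 9 carbons: the parent is nonane.
The principal characteristic group is an alcohol (–OH), named with the suffix -ol.
The chain contains a C=C double bond, so the unsaturation ending is -ene.
The numbering direction is chosen so that numbering from this end puts the hydroxyl group at C-4 rather than C-6.
That gives the hydroxyl at C-4; the double bond between C-6 and C-7.
Assembling the pieces gives non-6-en-4-ol.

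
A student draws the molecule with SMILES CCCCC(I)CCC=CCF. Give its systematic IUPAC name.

The longest chain bearing the multiple bond is 10 carbons long (decane).
There is one C=C double bond, indicated by the ending -ene.
Choose the numbering such that numbering from this end puts the double bond at C-2 rather than C-8.
With this numbering: the double bond between C-2 and C-3; a fluoro group at C-1; an iodo group at C-6.
The substituents are ordered alphabetically, ignoring any di-/tri- multipliers.
The name is 1-fluoro-6-iododec-2-ene.

1-fluoro-6-iododec-2-ene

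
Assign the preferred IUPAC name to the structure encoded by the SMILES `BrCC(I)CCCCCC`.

The longest carbon chain is 8 atoms: the parent is octane.
Number the chain so that the substituent locant set {1,2} is lower than {7,8} at the first point of difference.
With this numbering: a bromo group at C-1; an iodo group at C-2.
The substituents are ordered alphabetically, ignoring any di-/tri- multipliers.
Putting it together: 1-bromo-2-iodooctane.

1-bromo-2-iodooctane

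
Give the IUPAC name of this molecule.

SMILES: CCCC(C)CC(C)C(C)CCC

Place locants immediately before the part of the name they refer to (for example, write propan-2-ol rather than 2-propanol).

4,5,7-trimethyldecane

The parent chain contains 10 carbons (decane).
Number the chain so that the substituent locant set {4,5,7} is lower than {4,6,7} at the first point of difference.
This places methyl groups at C-4 and C-5 and C-7.
Assembling the pieces gives 4,5,7-trimethyldecane.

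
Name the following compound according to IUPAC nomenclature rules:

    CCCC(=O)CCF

Counting along the main chain through the carbonyl gives 6 carbons: the parent is hexane.
The principal characteristic group is a ketone (C=O on an internal carbon), named with the suffix -one.
The numbering direction is chosen so that numbering from this end puts the carbonyl group at C-3 rather than C-4.
This places the carbonyl at C-3; a fluoro group at C-1.
The name is 1-fluorohexan-3-one.

1-fluorohexan-3-one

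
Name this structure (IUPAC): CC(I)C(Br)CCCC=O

The longest chain bearing the –CHO group is 7 carbons long (heptane).
The highest-priority functional group is an aldehyde (terminal –CHO), so the name ends in -al.
The numbering direction is chosen so that the aldehyde carbon is C-1 by definition.
That gives a bromo group at C-5; an iodo group at C-6.
Prefixes are listed alphabetically: bromo, iodo.
The name is 5-bromo-6-iodoheptanal.

5-bromo-6-iodoheptanal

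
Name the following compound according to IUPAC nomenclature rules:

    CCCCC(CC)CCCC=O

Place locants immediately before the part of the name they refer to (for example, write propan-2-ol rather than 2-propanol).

5-ethylnonanal

Counting along the main chain through the –CHO group gives 9 carbons: the parent is nonane.
The highest-priority functional group is an aldehyde (terminal –CHO), so the name ends in -al.
Number the chain so that the aldehyde carbon is C-1 by definition.
That gives an ethyl group at C-5.
The name is 5-ethylnonanal.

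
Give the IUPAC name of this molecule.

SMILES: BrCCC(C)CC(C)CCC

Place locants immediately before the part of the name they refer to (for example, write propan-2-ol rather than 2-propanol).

The longest continuous carbon chain has 8 atoms, so the parent hydride is octane.
Number the chain so that the substituent locant set {1,3,5} is lower than {4,6,8} at the first point of difference.
That gives a bromo group at C-1; methyl groups at C-3 and C-5.
Prefixes are listed alphabetically: bromo, methyl.
Putting it together: 1-bromo-3,5-dimethyloctane.

1-bromo-3,5-dimethyloctane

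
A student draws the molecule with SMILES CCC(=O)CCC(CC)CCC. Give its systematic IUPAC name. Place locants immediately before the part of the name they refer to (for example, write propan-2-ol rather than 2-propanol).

The longest carbon chain that includes the carbonyl has 9 carbons, so the parent hydride is nonane.
The principal characteristic group is a ketone (C=O on an internal carbon), named with the suffix -one.
Choose the numbering such that numbering from this end puts the carbonyl group at C-3 rather than C-7.
That gives the carbonyl at C-3; an ethyl group at C-6.
The name is 6-ethylnonan-3-one.

6-ethylnonan-3-one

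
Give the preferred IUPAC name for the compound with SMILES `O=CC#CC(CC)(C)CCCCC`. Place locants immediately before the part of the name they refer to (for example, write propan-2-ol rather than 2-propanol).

The longest carbon chain that includes the –CHO group and the multiple bond has 9 carbons, so the parent hydride is nonane.
An aldehyde (terminal –CHO) is the principal characteristic group, giving the suffix -al.
A C≡C triple bond in the chain gives the infix -yne-.
The numbering direction is chosen so that the aldehyde carbon is C-1 by definition.
This places the triple bond between C-2 and C-3; an ethyl group at C-4; a methyl group at C-4.
The substituents are ordered alphabetically, ignoring any di-/tri- multipliers.
Assembling the pieces gives 4-ethyl-4-methylnon-2-ynal.

4-ethyl-4-methylnon-2-ynal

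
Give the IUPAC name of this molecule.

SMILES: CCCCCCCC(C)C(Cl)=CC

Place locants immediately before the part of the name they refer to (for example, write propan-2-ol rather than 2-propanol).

3-chloro-4-methylundec-2-ene

The longest carbon chain that includes the multiple bond has 11 carbons, so the parent hydride is undecane.
The chain contains a C=C double bond, so the unsaturation ending is -ene.
Number the chain so that numbering from this end puts the double bond at C-2 rather than C-9.
This places the double bond between C-2 and C-3; a chloro group at C-3; a methyl group at C-4.
Substituent prefixes are cited in alphabetical order (multiplying prefixes like di-/tri- are ignored for ordering).
The name is 3-chloro-4-methylundec-2-ene.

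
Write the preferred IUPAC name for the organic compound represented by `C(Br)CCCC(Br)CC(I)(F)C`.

1,5-dibromo-7-fluoro-7-iodooctane

The longest continuous carbon chain has 8 atoms, so the parent hydride is octane.
Choose the numbering such that the substituent locant set {1,5,7,7} is lower than {2,2,4,8} at the first point of difference.
That gives bromo groups at C-1 and C-5; a fluoro group at C-7; an iodo group at C-7.
Prefixes are listed alphabetically: bromo, fluoro, iodo.
The name is 1,5-dibromo-7-fluoro-7-iodooctane.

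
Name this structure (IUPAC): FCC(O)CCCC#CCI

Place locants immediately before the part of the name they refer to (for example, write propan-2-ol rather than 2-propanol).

Counting along the main chain through the –OH group and the multiple bond gives 8 carbons: the parent is octane.
An alcohol (–OH) is the principal characteristic group, giving the suffix -ol.
The chain contains a C≡C triple bond, so the unsaturation ending is -yne.
Choose the numbering such that numbering from this end puts the hydroxyl group at C-2 rather than C-7.
This places the hydroxyl at C-2; the triple bond between C-6 and C-7; a fluoro group at C-1; an iodo group at C-8.
Substituent prefixes are cited in alphabetical order (multiplying prefixes like di-/tri- are ignored for ordering).
Putting it together: 1-fluoro-8-iodooct-6-yn-2-ol.

1-fluoro-8-iodooct-6-yn-2-ol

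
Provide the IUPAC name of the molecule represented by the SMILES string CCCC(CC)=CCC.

The longest carbon chain that includes the multiple bond has 7 carbons, so the parent hydride is heptane.
The chain contains a C=C double bond, so the unsaturation ending is -ene.
Choose the numbering such that numbering from this end puts the double bond at C-3 rather than C-4.
That gives the double bond between C-3 and C-4; an ethyl group at C-4.
Assembling the pieces gives 4-ethylhept-3-ene.

4-ethylhept-3-ene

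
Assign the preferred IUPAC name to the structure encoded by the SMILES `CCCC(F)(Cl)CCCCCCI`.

The longest continuous carbon chain has 10 atoms, so the parent hydride is decane.
Choose the numbering such that the substituent locant set {1,7,7} is lower than {4,4,10} at the first point of difference.
This places a chloro group at C-7; a fluoro group at C-7; an iodo group at C-1.
Prefixes are listed alphabetically: chloro, fluoro, iodo.
Putting it together: 7-chloro-7-fluoro-1-iododecane.

7-chloro-7-fluoro-1-iododecane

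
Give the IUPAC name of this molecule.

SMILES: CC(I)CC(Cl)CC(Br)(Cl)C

The parent chain contains 7 carbons (heptane).
The numbering direction is chosen so that the substituent locant set {2,2,4,6} is lower than {2,4,6,6} at the first point of difference.
This places a bromo group at C-2; chloro groups at C-2 and C-4; an iodo group at C-6.
The substituents are ordered alphabetically, ignoring any di-/tri- multipliers.
Assembling the pieces gives 2-bromo-2,4-dichloro-6-iodoheptane.

2-bromo-2,4-dichloro-6-iodoheptane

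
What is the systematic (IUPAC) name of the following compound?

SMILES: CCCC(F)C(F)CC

The longest continuous carbon chain has 7 atoms, so the parent hydride is heptane.
The numbering direction is chosen so that the substituent locant set {3,4} is lower than {4,5} at the first point of difference.
This places fluoro groups at C-3 and C-4.
The name is 3,4-difluoroheptane.

3,4-difluoroheptane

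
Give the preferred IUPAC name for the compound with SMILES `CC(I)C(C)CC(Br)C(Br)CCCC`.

5,6-dibromo-2-iodo-3-methyldecane

The longest carbon chain is 10 atoms: the parent is decane.
Choose the numbering such that the substituent locant set {2,3,5,6} is lower than {5,6,8,9} at the first point of difference.
With this numbering: bromo groups at C-5 and C-6; an iodo group at C-2; a methyl group at C-3.
The substituents are ordered alphabetically, ignoring any di-/tri- multipliers.
Assembling the pieces gives 5,6-dibromo-2-iodo-3-methyldecane.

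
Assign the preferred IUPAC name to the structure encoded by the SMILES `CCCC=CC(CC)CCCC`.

6-ethyldec-4-ene

Counting along the main chain through the multiple bond gives 10 carbons: the parent is decane.
The chain contains a C=C double bond, so the unsaturation ending is -ene.
Choose the numbering such that numbering from this end puts the double bond at C-4 rather than C-6.
That gives the double bond between C-4 and C-5; an ethyl group at C-6.
Putting it together: 6-ethyldec-4-ene.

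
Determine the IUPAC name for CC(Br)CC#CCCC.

2-bromooct-4-yne

The longest chain bearing the multiple bond is 8 carbons long (octane).
A C≡C triple bond in the chain gives the infix -yne-.
Choose the numbering such that the substituent locant set {2} is lower than {7} at the first point of difference.
With this numbering: the triple bond between C-4 and C-5; a bromo group at C-2.
Putting it together: 2-bromooct-4-yne.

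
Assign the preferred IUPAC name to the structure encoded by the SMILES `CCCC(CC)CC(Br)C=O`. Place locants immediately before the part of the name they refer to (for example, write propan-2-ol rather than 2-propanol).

2-bromo-4-ethylheptanal

The longest chain bearing the –CHO group is 7 carbons long (heptane).
The highest-priority functional group is an aldehyde (terminal –CHO), so the name ends in -al.
Choose the numbering such that the aldehyde carbon is C-1 by definition.
With this numbering: a bromo group at C-2; an ethyl group at C-4.
Prefixes are listed alphabetically: bromo, ethyl.
The name is 2-bromo-4-ethylheptanal.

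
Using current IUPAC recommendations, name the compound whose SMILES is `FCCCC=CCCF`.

The longest carbon chain that includes the multiple bond has 7 carbons, so the parent hydride is heptane.
The chain contains a C=C double bond, so the unsaturation ending is -ene.
Number the chain so that numbering from this end puts the double bond at C-3 rather than C-4.
That gives the double bond between C-3 and C-4; fluoro groups at C-1 and C-7.
Putting it together: 1,7-difluorohept-3-ene.

1,7-difluorohept-3-ene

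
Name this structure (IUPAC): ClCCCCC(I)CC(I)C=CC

10-chloro-4,6-diiododec-2-ene

The longest carbon chain that includes the multiple bond has 10 carbons, so the parent hydride is decane.
There is one C=C double bond, indicated by the ending -ene.
Number the chain so that numbering from this end puts the double bond at C-2 rather than C-8.
With this numbering: the double bond between C-2 and C-3; a chloro group at C-10; iodo groups at C-4 and C-6.
The substituents are ordered alphabetically, ignoring any di-/tri- multipliers.
Assembling the pieces gives 10-chloro-4,6-diiododec-2-ene.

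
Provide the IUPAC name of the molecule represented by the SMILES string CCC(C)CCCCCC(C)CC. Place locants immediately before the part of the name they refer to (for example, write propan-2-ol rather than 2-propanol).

The parent chain contains 11 carbons (undecane).
The molecule is symmetric, so either numbering direction gives the same locants.
That gives methyl groups at C-3 and C-9.
The name is 3,9-dimethylundecane.

3,9-dimethylundecane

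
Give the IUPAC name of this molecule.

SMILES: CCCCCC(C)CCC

4-methylnonane

The parent chain contains 9 carbons (nonane).
The numbering direction is chosen so that the substituent locant set {4} is lower than {6} at the first point of difference.
With this numbering: a methyl group at C-4.
Assembling the pieces gives 4-methylnonane.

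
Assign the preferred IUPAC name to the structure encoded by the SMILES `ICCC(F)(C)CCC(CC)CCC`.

The longest carbon chain is 9 atoms: the parent is nonane.
The numbering direction is chosen so that the substituent locant set {1,3,3,6} is lower than {4,7,7,9} at the first point of difference.
That gives an ethyl group at C-6; a fluoro group at C-3; an iodo group at C-1; a methyl group at C-3.
Prefixes are listed alphabetically: ethyl, fluoro, iodo, methyl.
The name is 6-ethyl-3-fluoro-1-iodo-3-methylnonane.

6-ethyl-3-fluoro-1-iodo-3-methylnonane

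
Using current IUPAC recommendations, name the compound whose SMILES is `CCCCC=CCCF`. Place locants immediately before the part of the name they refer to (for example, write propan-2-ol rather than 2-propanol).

The longest carbon chain that includes the multiple bond has 8 carbons, so the parent hydride is octane.
A C=C double bond in the chain gives the infix -ene-.
Number the chain so that numbering from this end puts the double bond at C-3 rather than C-5.
That gives the double bond between C-3 and C-4; a fluoro group at C-1.
Putting it together: 1-fluorooct-3-ene.

1-fluorooct-3-ene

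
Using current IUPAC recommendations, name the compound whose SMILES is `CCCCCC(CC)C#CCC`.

The longest carbon chain that includes the multiple bond has 10 carbons, so the parent hydride is decane.
A C≡C triple bond in the chain gives the infix -yne-.
Choose the numbering such that numbering from this end puts the triple bond at C-3 rather than C-7.
This places the triple bond between C-3 and C-4; an ethyl group at C-5.
The name is 5-ethyldec-3-yne.

5-ethyldec-3-yne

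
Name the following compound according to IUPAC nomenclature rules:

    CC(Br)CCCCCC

The parent chain contains 8 carbons (octane).
Choose the numbering such that the substituent locant set {2} is lower than {7} at the first point of difference.
With this numbering: a bromo group at C-2.
The name is 2-bromooctane.

2-bromooctane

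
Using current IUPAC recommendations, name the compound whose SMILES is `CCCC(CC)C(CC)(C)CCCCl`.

The longest continuous carbon chain has 8 atoms, so the parent hydride is octane.
Choose the numbering such that the substituent locant set {1,4,4,5} is lower than {4,5,5,8} at the first point of difference.
That gives a chloro group at C-1; ethyl groups at C-4 and C-5; a methyl group at C-4.
Substituent prefixes are cited in alphabetical order (multiplying prefixes like di-/tri- are ignored for ordering).
Assembling the pieces gives 1-chloro-4,5-diethyl-4-methyloctane.

1-chloro-4,5-diethyl-4-methyloctane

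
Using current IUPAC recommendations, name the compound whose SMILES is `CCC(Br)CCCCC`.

The parent chain contains 8 carbons (octane).
Choose the numbering such that the substituent locant set {3} is lower than {6} at the first point of difference.
That gives a bromo group at C-3.
Putting it together: 3-bromooctane.

3-bromooctane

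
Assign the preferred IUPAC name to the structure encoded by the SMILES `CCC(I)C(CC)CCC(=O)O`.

The longest chain bearing the –COOH group is 7 carbons long (heptane).
The highest-priority functional group is a carboxylic acid (terminal –COOH), so the name ends in -oic acid.
Choose the numbering such that the carboxylic acid carbon is C-1 by definition.
That gives an ethyl group at C-4; an iodo group at C-5.
The substituents are ordered alphabetically, ignoring any di-/tri- multipliers.
The name is 4-ethyl-5-iodoheptanoic acid.

4-ethyl-5-iodoheptanoic acid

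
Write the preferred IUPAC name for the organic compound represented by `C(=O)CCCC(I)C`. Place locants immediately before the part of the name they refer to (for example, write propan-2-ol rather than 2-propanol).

Counting along the main chain through the –CHO group gives 6 carbons: the parent is hexane.
An aldehyde (terminal –CHO) is the principal characteristic group, giving the suffix -al.
Choose the numbering such that the aldehyde carbon is C-1 by definition.
With this numbering: an iodo group at C-5.
Putting it together: 5-iodohexanal.

5-iodohexanal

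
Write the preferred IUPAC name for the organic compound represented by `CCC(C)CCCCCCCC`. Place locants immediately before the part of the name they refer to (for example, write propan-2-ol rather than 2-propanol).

The longest continuous carbon chain has 11 atoms, so the parent hydride is undecane.
Number the chain so that the substituent locant set {3} is lower than {9} at the first point of difference.
With this numbering: a methyl group at C-3.
Putting it together: 3-methylundecane.

3-methylundecane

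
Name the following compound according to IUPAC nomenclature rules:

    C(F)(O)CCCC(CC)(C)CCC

The longest carbon chain that includes the –OH group has 8 carbons, so the parent hydride is octane.
The highest-priority functional group is an alcohol (–OH), so the name ends in -ol.
Number the chain so that numbering from this end puts the hydroxyl group at C-1 rather than C-8.
With this numbering: the hydroxyl at C-1; an ethyl group at C-5; a fluoro group at C-1; a methyl group at C-5.
Substituent prefixes are cited in alphabetical order (multiplying prefixes like di-/tri- are ignored for ordering).
Putting it together: 5-ethyl-1-fluoro-5-methyloctan-1-ol.

5-ethyl-1-fluoro-5-methyloctan-1-ol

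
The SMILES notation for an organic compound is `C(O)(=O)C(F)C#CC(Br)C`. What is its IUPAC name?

5-bromo-2-fluorohex-3-ynoic acid

The longest carbon chain that includes the –COOH group and the multiple bond has 6 carbons, so the parent hydride is hexane.
A carboxylic acid (terminal –COOH) is the principal characteristic group, giving the suffix -oic acid.
A C≡C triple bond in the chain gives the infix -yne-.
Choose the numbering such that the carboxylic acid carbon is C-1 by definition.
This places the triple bond between C-3 and C-4; a bromo group at C-5; a fluoro group at C-2.
Substituent prefixes are cited in alphabetical order (multiplying prefixes like di-/tri- are ignored for ordering).
Putting it together: 5-bromo-2-fluorohex-3-ynoic acid.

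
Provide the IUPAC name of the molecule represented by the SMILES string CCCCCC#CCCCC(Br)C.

The longest carbon chain that includes the multiple bond has 12 carbons, so the parent hydride is dodecane.
There is one C≡C triple bond, indicated by the ending -yne.
Number the chain so that the substituent locant set {2} is lower than {11} at the first point of difference.
This places the triple bond between C-6 and C-7; a bromo group at C-2.
The name is 2-bromododec-6-yne.

2-bromododec-6-yne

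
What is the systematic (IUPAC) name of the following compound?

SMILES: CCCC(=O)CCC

The longest chain bearing the carbonyl is 7 carbons long (heptane).
A ketone (C=O on an internal carbon) is the principal characteristic group, giving the suffix -one.
The molecule is symmetric, so either numbering direction gives the same locants.
This places the carbonyl at C-4.
The name is heptan-4-one.

heptan-4-one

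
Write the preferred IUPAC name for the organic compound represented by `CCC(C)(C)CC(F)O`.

The longest chain bearing the –OH group is 5 carbons long (pentane).
The principal characteristic group is an alcohol (–OH), named with the suffix -ol.
The numbering direction is chosen so that numbering from this end puts the hydroxyl group at C-1 rather than C-5.
With this numbering: the hydroxyl at C-1; a fluoro group at C-1; two methyl groups at C-3.
Prefixes are listed alphabetically: fluoro, methyl.
Putting it together: 1-fluoro-3,3-dimethylpentan-1-ol.

1-fluoro-3,3-dimethylpentan-1-ol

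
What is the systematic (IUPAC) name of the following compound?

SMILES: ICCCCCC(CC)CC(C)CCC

6-ethyl-1-iodo-8-methylundecane

The parent chain contains 11 carbons (undecane).
Number the chain so that the substituent locant set {1,6,8} is lower than {4,6,11} at the first point of difference.
That gives an ethyl group at C-6; an iodo group at C-1; a methyl group at C-8.
Prefixes are listed alphabetically: ethyl, iodo, methyl.
Putting it together: 6-ethyl-1-iodo-8-methylundecane.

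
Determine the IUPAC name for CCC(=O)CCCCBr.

7-bromoheptan-3-one

The longest chain bearing the carbonyl is 7 carbons long (heptane).
A ketone (C=O on an internal carbon) is the principal characteristic group, giving the suffix -one.
Number the chain so that numbering from this end puts the carbonyl group at C-3 rather than C-5.
This places the carbonyl at C-3; a bromo group at C-7.
Assembling the pieces gives 7-bromoheptan-3-one.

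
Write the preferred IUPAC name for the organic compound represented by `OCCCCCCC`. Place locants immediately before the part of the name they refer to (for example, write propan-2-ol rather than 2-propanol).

heptan-1-ol

Counting along the main chain through the –OH group gives 7 carbons: the parent is heptane.
An alcohol (–OH) is the principal characteristic group, giving the suffix -ol.
The numbering direction is chosen so that numbering from this end puts the hydroxyl group at C-1 rather than C-7.
This places the hydroxyl at C-1.
Assembling the pieces gives heptan-1-ol.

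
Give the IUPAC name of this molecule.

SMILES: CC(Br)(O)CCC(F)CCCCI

Counting along the main chain through the –OH group gives 9 carbons: the parent is nonane.
An alcohol (–OH) is the principal characteristic group, giving the suffix -ol.
The numbering direction is chosen so that numbering from this end puts the hydroxyl group at C-2 rather than C-8.
This places the hydroxyl at C-2; a bromo group at C-2; a fluoro group at C-5; an iodo group at C-9.
Substituent prefixes are cited in alphabetical order (multiplying prefixes like di-/tri- are ignored for ordering).
The name is 2-bromo-5-fluoro-9-iodononan-2-ol.

2-bromo-5-fluoro-9-iodononan-2-ol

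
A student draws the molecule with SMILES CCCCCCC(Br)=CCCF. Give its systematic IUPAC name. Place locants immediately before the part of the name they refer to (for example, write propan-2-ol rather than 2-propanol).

The longest carbon chain that includes the multiple bond has 10 carbons, so the parent hydride is decane.
The chain contains a C=C double bond, so the unsaturation ending is -ene.
The numbering direction is chosen so that numbering from this end puts the double bond at C-3 rather than C-7.
That gives the double bond between C-3 and C-4; a bromo group at C-4; a fluoro group at C-1.
Prefixes are listed alphabetically: bromo, fluoro.
The name is 4-bromo-1-fluorodec-3-ene.

4-bromo-1-fluorodec-3-ene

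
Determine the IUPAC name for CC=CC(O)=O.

but-2-enoic acid

The longest chain bearing the –COOH group and the multiple bond is 4 carbons long (butane).
The highest-priority functional group is a carboxylic acid (terminal –COOH), so the name ends in -oic acid.
A C=C double bond in the chain gives the infix -ene-.
Choose the numbering such that the carboxylic acid carbon is C-1 by definition.
This places the double bond between C-2 and C-3.
Assembling the pieces gives but-2-enoic acid.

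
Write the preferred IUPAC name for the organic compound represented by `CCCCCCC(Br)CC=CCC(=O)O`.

The longest chain bearing the –COOH group and the multiple bond is 12 carbons long (dodecane).
The principal characteristic group is a carboxylic acid (terminal –COOH), named with the suffix -oic acid.
A C=C double bond in the chain gives the infix -ene-.
Number the chain so that the carboxylic acid carbon is C-1 by definition.
This places the double bond between C-3 and C-4; a bromo group at C-6.
The name is 6-bromododec-3-enoic acid.

6-bromododec-3-enoic acid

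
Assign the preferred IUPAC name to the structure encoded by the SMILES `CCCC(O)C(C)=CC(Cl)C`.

Counting along the main chain through the –OH group and the multiple bond gives 8 carbons: the parent is octane.
An alcohol (–OH) is the principal characteristic group, giving the suffix -ol.
A C=C double bond in the chain gives the infix -ene-.
Choose the numbering such that numbering from this end puts the hydroxyl group at C-4 rather than C-5.
With this numbering: the hydroxyl at C-4; the double bond between C-5 and C-6; a chloro group at C-7; a methyl group at C-5.
The substituents are ordered alphabetically, ignoring any di-/tri- multipliers.
The name is 7-chloro-5-methyloct-5-en-4-ol.

7-chloro-5-methyloct-5-en-4-ol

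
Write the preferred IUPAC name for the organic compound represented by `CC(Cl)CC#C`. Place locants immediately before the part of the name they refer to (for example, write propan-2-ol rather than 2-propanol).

The longest carbon chain that includes the multiple bond has 5 carbons, so the parent hydride is pentane.
The chain contains a C≡C triple bond, so the unsaturation ending is -yne.
The numbering direction is chosen so that numbering from this end puts the triple bond at C-1 rather than C-4.
With this numbering: the triple bond between C-1 and C-2; a chloro group at C-4.
Putting it together: 4-chloropent-1-yne.

4-chloropent-1-yne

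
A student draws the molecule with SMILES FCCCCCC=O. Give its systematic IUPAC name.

6-fluorohexanal

Counting along the main chain through the –CHO group gives 6 carbons: the parent is hexane.
The highest-priority functional group is an aldehyde (terminal –CHO), so the name ends in -al.
Number the chain so that the aldehyde carbon is C-1 by definition.
This places a fluoro group at C-6.
The name is 6-fluorohexanal.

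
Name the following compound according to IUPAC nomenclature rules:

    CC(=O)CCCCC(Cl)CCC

7-chlorodecan-2-one

The longest chain bearing the carbonyl is 10 carbons long (decane).
The principal characteristic group is a ketone (C=O on an internal carbon), named with the suffix -one.
Number the chain so that numbering from this end puts the carbonyl group at C-2 rather than C-9.
That gives the carbonyl at C-2; a chloro group at C-7.
The name is 7-chlorodecan-2-one.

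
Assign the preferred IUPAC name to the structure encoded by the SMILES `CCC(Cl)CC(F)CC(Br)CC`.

3-bromo-7-chloro-5-fluorononane

The parent chain contains 9 carbons (nonane).
Choose the numbering such that the locant sets are identical either way, so the alphabetically earlier bromo substituent takes the lower locant (3 rather than 7).
With this numbering: a bromo group at C-3; a chloro group at C-7; a fluoro group at C-5.
The substituents are ordered alphabetically, ignoring any di-/tri- multipliers.
Putting it together: 3-bromo-7-chloro-5-fluorononane.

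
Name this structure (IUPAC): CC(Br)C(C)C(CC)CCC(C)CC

2-bromo-4-ethyl-3,7-dimethylnonane

The longest continuous carbon chain has 9 atoms, so the parent hydride is nonane.
The numbering direction is chosen so that the substituent locant set {2,3,4,7} is lower than {3,6,7,8} at the first point of difference.
That gives a bromo group at C-2; an ethyl group at C-4; methyl groups at C-3 and C-7.
Substituent prefixes are cited in alphabetical order (multiplying prefixes like di-/tri- are ignored for ordering).
The name is 2-bromo-4-ethyl-3,7-dimethylnonane.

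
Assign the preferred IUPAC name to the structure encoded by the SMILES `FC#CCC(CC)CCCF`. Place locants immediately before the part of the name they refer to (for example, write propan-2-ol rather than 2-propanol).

The longest chain bearing the multiple bond is 7 carbons long (heptane).
A C≡C triple bond in the chain gives the infix -yne-.
Choose the numbering such that numbering from this end puts the triple bond at C-1 rather than C-6.
That gives the triple bond between C-1 and C-2; an ethyl group at C-4; fluoro groups at C-1 and C-7.
Prefixes are listed alphabetically: ethyl, fluoro.
Putting it together: 4-ethyl-1,7-difluorohept-1-yne.

4-ethyl-1,7-difluorohept-1-yne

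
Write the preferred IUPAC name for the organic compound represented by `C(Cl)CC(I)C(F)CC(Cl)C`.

The parent chain contains 7 carbons (heptane).
The numbering direction is chosen so that the substituent locant set {1,3,4,6} is lower than {2,4,5,7} at the first point of difference.
That gives chloro groups at C-1 and C-6; a fluoro group at C-4; an iodo group at C-3.
Substituent prefixes are cited in alphabetical order (multiplying prefixes like di-/tri- are ignored for ordering).
The name is 1,6-dichloro-4-fluoro-3-iodoheptane.

1,6-dichloro-4-fluoro-3-iodoheptane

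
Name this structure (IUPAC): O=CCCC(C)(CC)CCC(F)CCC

4-ethyl-7-fluoro-4-methyldecanal

Counting along the main chain through the –CHO group gives 10 carbons: the parent is decane.
The principal characteristic group is an aldehyde (terminal –CHO), named with the suffix -al.
The numbering direction is chosen so that the aldehyde carbon is C-1 by definition.
This places an ethyl group at C-4; a fluoro group at C-7; a methyl group at C-4.
Prefixes are listed alphabetically: ethyl, fluoro, methyl.
Putting it together: 4-ethyl-7-fluoro-4-methyldecanal.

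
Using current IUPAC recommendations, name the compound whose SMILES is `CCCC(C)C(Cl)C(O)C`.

Counting along the main chain through the –OH group gives 7 carbons: the parent is heptane.
The principal characteristic group is an alcohol (–OH), named with the suffix -ol.
Choose the numbering such that numbering from this end puts the hydroxyl group at C-2 rather than C-6.
With this numbering: the hydroxyl at C-2; a chloro group at C-3; a methyl group at C-4.
Prefixes are listed alphabetically: chloro, methyl.
Assembling the pieces gives 3-chloro-4-methylheptan-2-ol.

3-chloro-4-methylheptan-2-ol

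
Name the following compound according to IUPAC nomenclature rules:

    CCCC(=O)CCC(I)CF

8-fluoro-7-iodooctan-4-one

The longest carbon chain that includes the carbonyl has 8 carbons, so the parent hydride is octane.
The highest-priority functional group is a ketone (C=O on an internal carbon), so the name ends in -one.
The numbering direction is chosen so that numbering from this end puts the carbonyl group at C-4 rather than C-5.
This places the carbonyl at C-4; a fluoro group at C-8; an iodo group at C-7.
Substituent prefixes are cited in alphabetical order (multiplying prefixes like di-/tri- are ignored for ordering).
Putting it together: 8-fluoro-7-iodooctan-4-one.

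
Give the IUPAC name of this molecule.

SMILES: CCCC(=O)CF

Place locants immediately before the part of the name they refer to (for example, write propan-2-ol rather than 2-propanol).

1-fluoropentan-2-one

Counting along the main chain through the carbonyl gives 5 carbons: the parent is pentane.
A ketone (C=O on an internal carbon) is the principal characteristic group, giving the suffix -one.
Choose the numbering such that numbering from this end puts the carbonyl group at C-2 rather than C-4.
With this numbering: the carbonyl at C-2; a fluoro group at C-1.
Putting it together: 1-fluoropentan-2-one.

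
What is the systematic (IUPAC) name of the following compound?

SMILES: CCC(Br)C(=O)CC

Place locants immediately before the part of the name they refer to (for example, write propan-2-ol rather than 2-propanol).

4-bromohexan-3-one

The longest carbon chain that includes the carbonyl has 6 carbons, so the parent hydride is hexane.
The principal characteristic group is a ketone (C=O on an internal carbon), named with the suffix -one.
Choose the numbering such that numbering from this end puts the carbonyl group at C-3 rather than C-4.
With this numbering: the carbonyl at C-3; a bromo group at C-4.
Putting it together: 4-bromohexan-3-one.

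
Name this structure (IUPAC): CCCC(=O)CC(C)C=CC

6-methylnon-7-en-4-one

Counting along the main chain through the carbonyl and the multiple bond gives 9 carbons: the parent is nonane.
The highest-priority functional group is a ketone (C=O on an internal carbon), so the name ends in -one.
The chain contains a C=C double bond, so the unsaturation ending is -ene.
Choose the numbering such that numbering from this end puts the carbonyl group at C-4 rather than C-6.
This places the carbonyl at C-4; the double bond between C-7 and C-8; a methyl group at C-6.
Assembling the pieces gives 6-methylnon-7-en-4-one.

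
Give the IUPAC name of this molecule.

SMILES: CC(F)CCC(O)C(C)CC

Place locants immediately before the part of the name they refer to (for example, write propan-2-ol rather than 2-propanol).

7-fluoro-3-methyloctan-4-ol

Counting along the main chain through the –OH group gives 8 carbons: the parent is octane.
An alcohol (–OH) is the principal characteristic group, giving the suffix -ol.
Choose the numbering such that numbering from this end puts the hydroxyl group at C-4 rather than C-5.
This places the hydroxyl at C-4; a fluoro group at C-7; a methyl group at C-3.
Prefixes are listed alphabetically: fluoro, methyl.
The name is 7-fluoro-3-methyloctan-4-ol.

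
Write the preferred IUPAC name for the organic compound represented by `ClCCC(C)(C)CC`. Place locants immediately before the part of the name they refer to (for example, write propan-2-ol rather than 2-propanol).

1-chloro-3,3-dimethylpentane

The longest continuous carbon chain has 5 atoms, so the parent hydride is pentane.
Number the chain so that the substituent locant set {1,3,3} is lower than {3,3,5} at the first point of difference.
This places a chloro group at C-1; two methyl groups at C-3.
Prefixes are listed alphabetically: chloro, methyl.
The name is 1-chloro-3,3-dimethylpentane.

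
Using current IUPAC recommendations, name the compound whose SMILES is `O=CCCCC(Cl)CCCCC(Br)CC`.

The longest chain bearing the –CHO group is 12 carbons long (dodecane).
An aldehyde (terminal –CHO) is the principal characteristic group, giving the suffix -al.
The numbering direction is chosen so that the aldehyde carbon is C-1 by definition.
This places a bromo group at C-10; a chloro group at C-5.
The substituents are ordered alphabetically, ignoring any di-/tri- multipliers.
Putting it together: 10-bromo-5-chlorododecanal.

10-bromo-5-chlorododecanal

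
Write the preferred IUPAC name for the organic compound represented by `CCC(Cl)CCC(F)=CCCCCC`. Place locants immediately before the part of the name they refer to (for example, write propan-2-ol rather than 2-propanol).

The longest carbon chain that includes the multiple bond has 12 carbons, so the parent hydride is dodecane.
The chain contains a C=C double bond, so the unsaturation ending is -ene.
The numbering direction is chosen so that the substituent locant set {3,6} is lower than {7,10} at the first point of difference.
With this numbering: the double bond between C-6 and C-7; a chloro group at C-3; a fluoro group at C-6.
Substituent prefixes are cited in alphabetical order (multiplying prefixes like di-/tri- are ignored for ordering).
The name is 3-chloro-6-fluorododec-6-ene.

3-chloro-6-fluorododec-6-ene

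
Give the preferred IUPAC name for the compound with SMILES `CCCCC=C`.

hex-1-ene

Counting along the main chain through the multiple bond gives 6 carbons: the parent is hexane.
There is one C=C double bond, indicated by the ending -ene.
The numbering direction is chosen so that numbering from this end puts the double bond at C-1 rather than C-5.
With this numbering: the double bond between C-1 and C-2.
Putting it together: hex-1-ene.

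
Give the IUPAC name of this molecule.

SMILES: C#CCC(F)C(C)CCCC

4-fluoro-5-methylnon-1-yne

The longest chain bearing the multiple bond is 9 carbons long (nonane).
A C≡C triple bond in the chain gives the infix -yne-.
Choose the numbering such that numbering from this end puts the triple bond at C-1 rather than C-8.
With this numbering: the triple bond between C-1 and C-2; a fluoro group at C-4; a methyl group at C-5.
Substituent prefixes are cited in alphabetical order (multiplying prefixes like di-/tri- are ignored for ordering).
Assembling the pieces gives 4-fluoro-5-methylnon-1-yne.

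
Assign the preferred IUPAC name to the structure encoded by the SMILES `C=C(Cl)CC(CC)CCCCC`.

The longest chain bearing the multiple bond is 9 carbons long (nonane).
There is one C=C double bond, indicated by the ending -ene.
Number the chain so that numbering from this end puts the double bond at C-1 rather than C-8.
That gives the double bond between C-1 and C-2; a chloro group at C-2; an ethyl group at C-4.
Prefixes are listed alphabetically: chloro, ethyl.
The name is 2-chloro-4-ethylnon-1-ene.

2-chloro-4-ethylnon-1-ene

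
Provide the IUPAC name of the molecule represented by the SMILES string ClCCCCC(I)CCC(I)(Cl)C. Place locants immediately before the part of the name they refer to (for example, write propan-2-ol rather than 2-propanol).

1,8-dichloro-5,8-diiodononane

The longest continuous carbon chain has 9 atoms, so the parent hydride is nonane.
The numbering direction is chosen so that the substituent locant set {1,5,8,8} is lower than {2,2,5,9} at the first point of difference.
That gives chloro groups at C-1 and C-8; iodo groups at C-5 and C-8.
Substituent prefixes are cited in alphabetical order (multiplying prefixes like di-/tri- are ignored for ordering).
Assembling the pieces gives 1,8-dichloro-5,8-diiodononane.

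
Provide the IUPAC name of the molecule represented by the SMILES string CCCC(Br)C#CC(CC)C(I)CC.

7-bromo-4-ethyl-3-iododec-5-yne

The longest chain bearing the multiple bond is 10 carbons long (decane).
The chain contains a C≡C triple bond, so the unsaturation ending is -yne.
Number the chain so that the substituent locant set {3,4,7} is lower than {4,7,8} at the first point of difference.
That gives the triple bond between C-5 and C-6; a bromo group at C-7; an ethyl group at C-4; an iodo group at C-3.
Prefixes are listed alphabetically: bromo, ethyl, iodo.
The name is 7-bromo-4-ethyl-3-iododec-5-yne.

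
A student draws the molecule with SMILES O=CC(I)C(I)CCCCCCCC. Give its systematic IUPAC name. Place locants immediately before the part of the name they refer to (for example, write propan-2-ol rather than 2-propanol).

2,3-diiodoundecanal

The longest chain bearing the –CHO group is 11 carbons long (undecane).
The highest-priority functional group is an aldehyde (terminal –CHO), so the name ends in -al.
The numbering direction is chosen so that the aldehyde carbon is C-1 by definition.
This places iodo groups at C-2 and C-3.
Assembling the pieces gives 2,3-diiodoundecanal.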